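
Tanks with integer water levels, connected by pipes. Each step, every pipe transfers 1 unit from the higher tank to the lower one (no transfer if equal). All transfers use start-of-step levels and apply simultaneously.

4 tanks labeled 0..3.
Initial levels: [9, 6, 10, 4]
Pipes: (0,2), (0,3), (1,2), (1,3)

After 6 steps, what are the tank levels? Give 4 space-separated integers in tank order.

Answer: 6 6 8 9

Derivation:
Step 1: flows [2->0,0->3,2->1,1->3] -> levels [9 6 8 6]
Step 2: flows [0->2,0->3,2->1,1=3] -> levels [7 7 8 7]
Step 3: flows [2->0,0=3,2->1,1=3] -> levels [8 8 6 7]
Step 4: flows [0->2,0->3,1->2,1->3] -> levels [6 6 8 9]
Step 5: flows [2->0,3->0,2->1,3->1] -> levels [8 8 6 7]
  -> period-2 cycle: step 5 state = step 3 state
  -> state at step 6: (6-3) mod 2 = 1, same as step 4 -> [6 6 8 9]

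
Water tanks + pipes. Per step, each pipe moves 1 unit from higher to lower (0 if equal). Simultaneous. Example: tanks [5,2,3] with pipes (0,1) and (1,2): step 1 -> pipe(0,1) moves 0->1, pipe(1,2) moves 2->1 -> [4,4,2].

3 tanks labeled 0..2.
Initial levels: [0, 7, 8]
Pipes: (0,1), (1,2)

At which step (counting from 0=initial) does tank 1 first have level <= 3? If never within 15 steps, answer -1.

Step 1: flows [1->0,2->1] -> levels [1 7 7]
Step 2: flows [1->0,1=2] -> levels [2 6 7]
Step 3: flows [1->0,2->1] -> levels [3 6 6]
Step 4: flows [1->0,1=2] -> levels [4 5 6]
Step 5: flows [1->0,2->1] -> levels [5 5 5]
Step 6: flows [0=1,1=2] -> levels [5 5 5]
  -> stable; tank 1 stays at 5 > 3
Tank 1 never reaches <=3 within 15 steps

Answer: -1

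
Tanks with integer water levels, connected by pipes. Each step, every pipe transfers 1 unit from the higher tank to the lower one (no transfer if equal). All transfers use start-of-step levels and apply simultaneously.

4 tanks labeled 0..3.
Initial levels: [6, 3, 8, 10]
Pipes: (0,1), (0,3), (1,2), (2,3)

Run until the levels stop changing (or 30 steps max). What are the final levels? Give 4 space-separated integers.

Answer: 6 8 5 8

Derivation:
Step 1: flows [0->1,3->0,2->1,3->2] -> levels [6 5 8 8]
Step 2: flows [0->1,3->0,2->1,2=3] -> levels [6 7 7 7]
Step 3: flows [1->0,3->0,1=2,2=3] -> levels [8 6 7 6]
Step 4: flows [0->1,0->3,2->1,2->3] -> levels [6 8 5 8]
Step 5: flows [1->0,3->0,1->2,3->2] -> levels [8 6 7 6]
  -> period-2 cycle: step 5 state = step 3 state; never stabilizes
  -> state at step 30: (30-3) mod 2 = 1, same as step 4 -> [6 8 5 8]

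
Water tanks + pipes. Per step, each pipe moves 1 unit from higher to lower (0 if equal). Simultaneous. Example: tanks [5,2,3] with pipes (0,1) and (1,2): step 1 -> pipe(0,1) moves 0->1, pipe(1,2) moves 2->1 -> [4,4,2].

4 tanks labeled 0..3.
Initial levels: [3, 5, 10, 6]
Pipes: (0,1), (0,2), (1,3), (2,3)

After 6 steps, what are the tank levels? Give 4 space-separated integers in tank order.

Answer: 6 6 6 6

Derivation:
Step 1: flows [1->0,2->0,3->1,2->3] -> levels [5 5 8 6]
Step 2: flows [0=1,2->0,3->1,2->3] -> levels [6 6 6 6]
Step 3: flows [0=1,0=2,1=3,2=3] -> levels [6 6 6 6]
  -> stable; steps 4..6 unchanged -> [6 6 6 6]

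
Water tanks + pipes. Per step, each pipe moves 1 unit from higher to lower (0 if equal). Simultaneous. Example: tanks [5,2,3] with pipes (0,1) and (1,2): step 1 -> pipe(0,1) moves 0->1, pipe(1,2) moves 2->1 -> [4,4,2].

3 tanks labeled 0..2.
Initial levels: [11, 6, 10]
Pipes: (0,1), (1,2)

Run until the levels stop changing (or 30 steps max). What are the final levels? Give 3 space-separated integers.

Answer: 9 10 8

Derivation:
Step 1: flows [0->1,2->1] -> levels [10 8 9]
Step 2: flows [0->1,2->1] -> levels [9 10 8]
Step 3: flows [1->0,1->2] -> levels [10 8 9]
  -> period-2 cycle: step 3 state = step 1 state; never stabilizes
  -> state at step 30: (30-1) mod 2 = 1, same as step 2 -> [9 10 8]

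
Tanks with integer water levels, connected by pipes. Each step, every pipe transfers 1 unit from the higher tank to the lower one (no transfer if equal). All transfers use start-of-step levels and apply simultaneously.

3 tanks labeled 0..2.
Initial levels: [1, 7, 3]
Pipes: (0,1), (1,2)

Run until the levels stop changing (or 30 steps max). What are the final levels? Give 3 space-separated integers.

Answer: 4 3 4

Derivation:
Step 1: flows [1->0,1->2] -> levels [2 5 4]
Step 2: flows [1->0,1->2] -> levels [3 3 5]
Step 3: flows [0=1,2->1] -> levels [3 4 4]
Step 4: flows [1->0,1=2] -> levels [4 3 4]
Step 5: flows [0->1,2->1] -> levels [3 5 3]
Step 6: flows [1->0,1->2] -> levels [4 3 4]
  -> period-2 cycle: step 6 state = step 4 state; never stabilizes
  -> state at step 30: (30-4) mod 2 = 0, same as step 4 -> [4 3 4]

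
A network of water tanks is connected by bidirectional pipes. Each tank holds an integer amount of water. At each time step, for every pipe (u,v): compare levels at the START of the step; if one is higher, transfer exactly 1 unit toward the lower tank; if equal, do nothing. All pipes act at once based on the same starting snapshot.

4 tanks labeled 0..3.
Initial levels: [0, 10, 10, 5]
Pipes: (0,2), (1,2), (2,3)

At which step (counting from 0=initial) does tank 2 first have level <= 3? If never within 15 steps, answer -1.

Answer: -1

Derivation:
Step 1: flows [2->0,1=2,2->3] -> levels [1 10 8 6]
Step 2: flows [2->0,1->2,2->3] -> levels [2 9 7 7]
Step 3: flows [2->0,1->2,2=3] -> levels [3 8 7 7]
Step 4: flows [2->0,1->2,2=3] -> levels [4 7 7 7]
Step 5: flows [2->0,1=2,2=3] -> levels [5 7 6 7]
Step 6: flows [2->0,1->2,3->2] -> levels [6 6 7 6]
Step 7: flows [2->0,2->1,2->3] -> levels [7 7 4 7]
Step 8: flows [0->2,1->2,3->2] -> levels [6 6 7 6]
  -> period-2 cycle (repeats step 6); tank 2 never drops to <=3
Tank 2 never reaches <=3 within 15 steps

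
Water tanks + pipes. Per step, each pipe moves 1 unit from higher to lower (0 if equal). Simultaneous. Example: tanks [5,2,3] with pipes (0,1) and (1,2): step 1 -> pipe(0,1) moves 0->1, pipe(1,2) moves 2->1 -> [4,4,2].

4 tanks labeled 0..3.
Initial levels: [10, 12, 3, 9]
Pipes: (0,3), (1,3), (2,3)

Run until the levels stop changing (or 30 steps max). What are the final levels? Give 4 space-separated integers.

Answer: 9 9 9 7

Derivation:
Step 1: flows [0->3,1->3,3->2] -> levels [9 11 4 10]
Step 2: flows [3->0,1->3,3->2] -> levels [10 10 5 9]
Step 3: flows [0->3,1->3,3->2] -> levels [9 9 6 10]
Step 4: flows [3->0,3->1,3->2] -> levels [10 10 7 7]
Step 5: flows [0->3,1->3,2=3] -> levels [9 9 7 9]
Step 6: flows [0=3,1=3,3->2] -> levels [9 9 8 8]
Step 7: flows [0->3,1->3,2=3] -> levels [8 8 8 10]
Step 8: flows [3->0,3->1,3->2] -> levels [9 9 9 7]
Step 9: flows [0->3,1->3,2->3] -> levels [8 8 8 10]
  -> period-2 cycle: step 9 state = step 7 state; never stabilizes
  -> state at step 30: (30-7) mod 2 = 1, same as step 8 -> [9 9 9 7]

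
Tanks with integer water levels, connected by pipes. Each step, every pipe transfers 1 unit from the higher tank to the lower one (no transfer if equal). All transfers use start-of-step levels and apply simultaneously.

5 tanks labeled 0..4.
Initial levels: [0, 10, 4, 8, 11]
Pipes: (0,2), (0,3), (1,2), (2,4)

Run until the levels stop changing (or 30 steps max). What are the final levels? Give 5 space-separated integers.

Step 1: flows [2->0,3->0,1->2,4->2] -> levels [2 9 5 7 10]
Step 2: flows [2->0,3->0,1->2,4->2] -> levels [4 8 6 6 9]
Step 3: flows [2->0,3->0,1->2,4->2] -> levels [6 7 7 5 8]
Step 4: flows [2->0,0->3,1=2,4->2] -> levels [6 7 7 6 7]
Step 5: flows [2->0,0=3,1=2,2=4] -> levels [7 7 6 6 7]
Step 6: flows [0->2,0->3,1->2,4->2] -> levels [5 6 9 7 6]
Step 7: flows [2->0,3->0,2->1,2->4] -> levels [7 7 6 6 7]
  -> period-2 cycle: step 7 state = step 5 state; never stabilizes
  -> state at step 30: (30-5) mod 2 = 1, same as step 6 -> [5 6 9 7 6]

Answer: 5 6 9 7 6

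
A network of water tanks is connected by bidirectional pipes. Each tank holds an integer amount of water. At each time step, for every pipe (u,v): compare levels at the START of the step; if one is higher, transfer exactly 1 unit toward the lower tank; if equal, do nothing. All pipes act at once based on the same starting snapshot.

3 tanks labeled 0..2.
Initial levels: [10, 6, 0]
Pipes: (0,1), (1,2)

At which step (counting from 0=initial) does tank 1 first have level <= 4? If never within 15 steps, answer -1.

Answer: 7

Derivation:
Step 1: flows [0->1,1->2] -> levels [9 6 1]
Step 2: flows [0->1,1->2] -> levels [8 6 2]
Step 3: flows [0->1,1->2] -> levels [7 6 3]
Step 4: flows [0->1,1->2] -> levels [6 6 4]
Step 5: flows [0=1,1->2] -> levels [6 5 5]
Step 6: flows [0->1,1=2] -> levels [5 6 5]
Step 7: flows [1->0,1->2] -> levels [6 4 6]
Tank 1 first reaches <=4 at step 7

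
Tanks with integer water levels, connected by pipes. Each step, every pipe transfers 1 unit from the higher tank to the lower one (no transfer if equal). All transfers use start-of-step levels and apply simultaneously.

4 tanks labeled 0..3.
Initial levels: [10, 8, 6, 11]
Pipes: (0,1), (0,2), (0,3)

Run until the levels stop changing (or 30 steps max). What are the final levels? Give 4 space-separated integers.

Step 1: flows [0->1,0->2,3->0] -> levels [9 9 7 10]
Step 2: flows [0=1,0->2,3->0] -> levels [9 9 8 9]
Step 3: flows [0=1,0->2,0=3] -> levels [8 9 9 9]
Step 4: flows [1->0,2->0,3->0] -> levels [11 8 8 8]
Step 5: flows [0->1,0->2,0->3] -> levels [8 9 9 9]
  -> period-2 cycle: step 5 state = step 3 state; never stabilizes
  -> state at step 30: (30-3) mod 2 = 1, same as step 4 -> [11 8 8 8]

Answer: 11 8 8 8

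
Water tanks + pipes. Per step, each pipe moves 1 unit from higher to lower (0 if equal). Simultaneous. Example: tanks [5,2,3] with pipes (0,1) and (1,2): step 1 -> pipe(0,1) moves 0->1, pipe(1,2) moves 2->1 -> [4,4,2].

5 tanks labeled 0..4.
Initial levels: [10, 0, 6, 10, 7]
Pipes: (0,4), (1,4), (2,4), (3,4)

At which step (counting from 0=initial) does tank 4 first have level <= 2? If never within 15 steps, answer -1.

Step 1: flows [0->4,4->1,4->2,3->4] -> levels [9 1 7 9 7]
Step 2: flows [0->4,4->1,2=4,3->4] -> levels [8 2 7 8 8]
Step 3: flows [0=4,4->1,4->2,3=4] -> levels [8 3 8 8 6]
Step 4: flows [0->4,4->1,2->4,3->4] -> levels [7 4 7 7 8]
Step 5: flows [4->0,4->1,4->2,4->3] -> levels [8 5 8 8 4]
Step 6: flows [0->4,1->4,2->4,3->4] -> levels [7 4 7 7 8]
  -> period-2 cycle (repeats step 4); tank 4 never drops to <=2
Tank 4 never reaches <=2 within 15 steps

Answer: -1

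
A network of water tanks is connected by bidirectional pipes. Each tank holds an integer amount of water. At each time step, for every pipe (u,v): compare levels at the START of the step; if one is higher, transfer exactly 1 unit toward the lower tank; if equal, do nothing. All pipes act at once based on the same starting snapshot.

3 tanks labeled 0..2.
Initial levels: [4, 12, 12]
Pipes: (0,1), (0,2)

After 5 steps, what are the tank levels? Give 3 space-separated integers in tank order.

Answer: 10 9 9

Derivation:
Step 1: flows [1->0,2->0] -> levels [6 11 11]
Step 2: flows [1->0,2->0] -> levels [8 10 10]
Step 3: flows [1->0,2->0] -> levels [10 9 9]
Step 4: flows [0->1,0->2] -> levels [8 10 10]
  -> period-2 cycle: step 4 state = step 2 state
  -> state at step 5: (5-2) mod 2 = 1, same as step 3 -> [10 9 9]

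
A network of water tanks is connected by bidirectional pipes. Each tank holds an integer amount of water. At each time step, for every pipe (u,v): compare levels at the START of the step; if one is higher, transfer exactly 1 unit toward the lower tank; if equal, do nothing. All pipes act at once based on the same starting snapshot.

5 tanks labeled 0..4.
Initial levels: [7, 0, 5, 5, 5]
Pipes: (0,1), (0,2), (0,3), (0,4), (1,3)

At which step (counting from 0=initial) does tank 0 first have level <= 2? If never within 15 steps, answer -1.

Answer: -1

Derivation:
Step 1: flows [0->1,0->2,0->3,0->4,3->1] -> levels [3 2 6 5 6]
Step 2: flows [0->1,2->0,3->0,4->0,3->1] -> levels [5 4 5 3 5]
Step 3: flows [0->1,0=2,0->3,0=4,1->3] -> levels [3 4 5 5 5]
Step 4: flows [1->0,2->0,3->0,4->0,3->1] -> levels [7 4 4 3 4]
Step 5: flows [0->1,0->2,0->3,0->4,1->3] -> levels [3 4 5 5 5]
  -> period-2 cycle (repeats step 3); tank 0 never drops to <=2
Tank 0 never reaches <=2 within 15 steps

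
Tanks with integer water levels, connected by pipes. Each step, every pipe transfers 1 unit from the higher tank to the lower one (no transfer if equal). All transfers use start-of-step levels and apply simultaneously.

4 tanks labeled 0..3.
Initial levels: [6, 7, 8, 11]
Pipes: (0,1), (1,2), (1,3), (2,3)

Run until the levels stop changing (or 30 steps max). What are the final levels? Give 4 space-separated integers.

Step 1: flows [1->0,2->1,3->1,3->2] -> levels [7 8 8 9]
Step 2: flows [1->0,1=2,3->1,3->2] -> levels [8 8 9 7]
Step 3: flows [0=1,2->1,1->3,2->3] -> levels [8 8 7 9]
Step 4: flows [0=1,1->2,3->1,3->2] -> levels [8 8 9 7]
  -> period-2 cycle: step 4 state = step 2 state; never stabilizes
  -> state at step 30: (30-2) mod 2 = 0, same as step 2 -> [8 8 9 7]

Answer: 8 8 9 7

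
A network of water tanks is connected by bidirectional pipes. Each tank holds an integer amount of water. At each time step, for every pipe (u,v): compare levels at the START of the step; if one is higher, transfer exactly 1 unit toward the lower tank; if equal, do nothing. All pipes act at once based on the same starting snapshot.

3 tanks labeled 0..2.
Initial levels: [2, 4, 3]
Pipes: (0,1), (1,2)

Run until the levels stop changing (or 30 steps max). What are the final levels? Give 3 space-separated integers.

Answer: 2 4 3

Derivation:
Step 1: flows [1->0,1->2] -> levels [3 2 4]
Step 2: flows [0->1,2->1] -> levels [2 4 3]
  -> period-2 cycle: step 2 state = step 0 state; never stabilizes
  -> state at step 30: (30-0) mod 2 = 0, same as step 0 -> [2 4 3]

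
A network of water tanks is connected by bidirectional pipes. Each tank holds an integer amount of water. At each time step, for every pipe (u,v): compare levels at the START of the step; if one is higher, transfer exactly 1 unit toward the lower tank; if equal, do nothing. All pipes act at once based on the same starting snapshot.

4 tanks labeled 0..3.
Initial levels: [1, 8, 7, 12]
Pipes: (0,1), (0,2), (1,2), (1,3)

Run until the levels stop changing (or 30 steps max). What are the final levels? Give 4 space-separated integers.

Answer: 6 9 6 7

Derivation:
Step 1: flows [1->0,2->0,1->2,3->1] -> levels [3 7 7 11]
Step 2: flows [1->0,2->0,1=2,3->1] -> levels [5 7 6 10]
Step 3: flows [1->0,2->0,1->2,3->1] -> levels [7 6 6 9]
Step 4: flows [0->1,0->2,1=2,3->1] -> levels [5 8 7 8]
Step 5: flows [1->0,2->0,1->2,1=3] -> levels [7 6 7 8]
Step 6: flows [0->1,0=2,2->1,3->1] -> levels [6 9 6 7]
Step 7: flows [1->0,0=2,1->2,1->3] -> levels [7 6 7 8]
  -> period-2 cycle: step 7 state = step 5 state; never stabilizes
  -> state at step 30: (30-5) mod 2 = 1, same as step 6 -> [6 9 6 7]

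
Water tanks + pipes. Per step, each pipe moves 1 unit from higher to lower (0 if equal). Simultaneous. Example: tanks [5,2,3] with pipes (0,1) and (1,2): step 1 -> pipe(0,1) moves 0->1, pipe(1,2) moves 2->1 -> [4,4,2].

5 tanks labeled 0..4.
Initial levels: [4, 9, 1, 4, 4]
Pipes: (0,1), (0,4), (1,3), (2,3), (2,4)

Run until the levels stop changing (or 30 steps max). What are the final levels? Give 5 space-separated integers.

Answer: 5 5 6 3 3

Derivation:
Step 1: flows [1->0,0=4,1->3,3->2,4->2] -> levels [5 7 3 4 3]
Step 2: flows [1->0,0->4,1->3,3->2,2=4] -> levels [5 5 4 4 4]
Step 3: flows [0=1,0->4,1->3,2=3,2=4] -> levels [4 4 4 5 5]
Step 4: flows [0=1,4->0,3->1,3->2,4->2] -> levels [5 5 6 3 3]
Step 5: flows [0=1,0->4,1->3,2->3,2->4] -> levels [4 4 4 5 5]
  -> period-2 cycle: step 5 state = step 3 state; never stabilizes
  -> state at step 30: (30-3) mod 2 = 1, same as step 4 -> [5 5 6 3 3]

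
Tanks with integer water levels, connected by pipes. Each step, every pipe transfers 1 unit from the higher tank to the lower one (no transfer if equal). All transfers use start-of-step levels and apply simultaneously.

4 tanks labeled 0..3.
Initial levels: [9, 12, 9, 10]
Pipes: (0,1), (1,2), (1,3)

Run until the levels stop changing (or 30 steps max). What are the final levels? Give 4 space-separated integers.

Step 1: flows [1->0,1->2,1->3] -> levels [10 9 10 11]
Step 2: flows [0->1,2->1,3->1] -> levels [9 12 9 10]
  -> period-2 cycle: step 2 state = step 0 state; never stabilizes
  -> state at step 30: (30-0) mod 2 = 0, same as step 0 -> [9 12 9 10]

Answer: 9 12 9 10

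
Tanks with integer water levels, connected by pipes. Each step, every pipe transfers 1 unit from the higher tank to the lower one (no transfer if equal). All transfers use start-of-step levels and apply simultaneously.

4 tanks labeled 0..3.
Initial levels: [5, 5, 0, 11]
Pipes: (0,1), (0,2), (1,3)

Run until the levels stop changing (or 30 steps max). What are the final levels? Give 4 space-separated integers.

Answer: 6 4 5 6

Derivation:
Step 1: flows [0=1,0->2,3->1] -> levels [4 6 1 10]
Step 2: flows [1->0,0->2,3->1] -> levels [4 6 2 9]
Step 3: flows [1->0,0->2,3->1] -> levels [4 6 3 8]
Step 4: flows [1->0,0->2,3->1] -> levels [4 6 4 7]
Step 5: flows [1->0,0=2,3->1] -> levels [5 6 4 6]
Step 6: flows [1->0,0->2,1=3] -> levels [5 5 5 6]
Step 7: flows [0=1,0=2,3->1] -> levels [5 6 5 5]
Step 8: flows [1->0,0=2,1->3] -> levels [6 4 5 6]
Step 9: flows [0->1,0->2,3->1] -> levels [4 6 6 5]
Step 10: flows [1->0,2->0,1->3] -> levels [6 4 5 6]
  -> period-2 cycle: step 10 state = step 8 state; never stabilizes
  -> state at step 30: (30-8) mod 2 = 0, same as step 8 -> [6 4 5 6]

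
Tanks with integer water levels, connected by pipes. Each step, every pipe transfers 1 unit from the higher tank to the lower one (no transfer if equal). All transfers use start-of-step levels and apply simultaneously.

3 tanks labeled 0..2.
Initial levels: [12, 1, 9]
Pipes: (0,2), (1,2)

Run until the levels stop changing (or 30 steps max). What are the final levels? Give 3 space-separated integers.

Step 1: flows [0->2,2->1] -> levels [11 2 9]
Step 2: flows [0->2,2->1] -> levels [10 3 9]
Step 3: flows [0->2,2->1] -> levels [9 4 9]
Step 4: flows [0=2,2->1] -> levels [9 5 8]
Step 5: flows [0->2,2->1] -> levels [8 6 8]
Step 6: flows [0=2,2->1] -> levels [8 7 7]
Step 7: flows [0->2,1=2] -> levels [7 7 8]
Step 8: flows [2->0,2->1] -> levels [8 8 6]
Step 9: flows [0->2,1->2] -> levels [7 7 8]
  -> period-2 cycle: step 9 state = step 7 state; never stabilizes
  -> state at step 30: (30-7) mod 2 = 1, same as step 8 -> [8 8 6]

Answer: 8 8 6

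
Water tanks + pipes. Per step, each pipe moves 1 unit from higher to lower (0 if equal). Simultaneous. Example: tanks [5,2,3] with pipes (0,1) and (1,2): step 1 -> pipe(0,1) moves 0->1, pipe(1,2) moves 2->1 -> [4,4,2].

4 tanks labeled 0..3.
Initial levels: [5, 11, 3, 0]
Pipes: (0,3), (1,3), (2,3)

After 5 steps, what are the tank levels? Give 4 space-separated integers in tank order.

Answer: 4 6 4 5

Derivation:
Step 1: flows [0->3,1->3,2->3] -> levels [4 10 2 3]
Step 2: flows [0->3,1->3,3->2] -> levels [3 9 3 4]
Step 3: flows [3->0,1->3,3->2] -> levels [4 8 4 3]
Step 4: flows [0->3,1->3,2->3] -> levels [3 7 3 6]
Step 5: flows [3->0,1->3,3->2] -> levels [4 6 4 5]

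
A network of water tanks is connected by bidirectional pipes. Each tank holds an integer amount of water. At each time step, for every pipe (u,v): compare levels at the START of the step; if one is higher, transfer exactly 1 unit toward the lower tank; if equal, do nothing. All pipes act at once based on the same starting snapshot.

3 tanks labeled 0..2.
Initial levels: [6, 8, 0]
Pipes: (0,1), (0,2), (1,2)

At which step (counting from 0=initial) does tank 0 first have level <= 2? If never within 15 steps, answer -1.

Answer: -1

Derivation:
Step 1: flows [1->0,0->2,1->2] -> levels [6 6 2]
Step 2: flows [0=1,0->2,1->2] -> levels [5 5 4]
Step 3: flows [0=1,0->2,1->2] -> levels [4 4 6]
Step 4: flows [0=1,2->0,2->1] -> levels [5 5 4]
  -> period-2 cycle (repeats step 2); tank 0 never drops to <=2
Tank 0 never reaches <=2 within 15 steps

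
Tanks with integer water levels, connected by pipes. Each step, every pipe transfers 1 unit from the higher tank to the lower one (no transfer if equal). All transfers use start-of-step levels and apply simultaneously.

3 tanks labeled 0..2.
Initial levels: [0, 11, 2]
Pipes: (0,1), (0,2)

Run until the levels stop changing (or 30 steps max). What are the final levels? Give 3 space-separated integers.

Step 1: flows [1->0,2->0] -> levels [2 10 1]
Step 2: flows [1->0,0->2] -> levels [2 9 2]
Step 3: flows [1->0,0=2] -> levels [3 8 2]
Step 4: flows [1->0,0->2] -> levels [3 7 3]
Step 5: flows [1->0,0=2] -> levels [4 6 3]
Step 6: flows [1->0,0->2] -> levels [4 5 4]
Step 7: flows [1->0,0=2] -> levels [5 4 4]
Step 8: flows [0->1,0->2] -> levels [3 5 5]
Step 9: flows [1->0,2->0] -> levels [5 4 4]
  -> period-2 cycle: step 9 state = step 7 state; never stabilizes
  -> state at step 30: (30-7) mod 2 = 1, same as step 8 -> [3 5 5]

Answer: 3 5 5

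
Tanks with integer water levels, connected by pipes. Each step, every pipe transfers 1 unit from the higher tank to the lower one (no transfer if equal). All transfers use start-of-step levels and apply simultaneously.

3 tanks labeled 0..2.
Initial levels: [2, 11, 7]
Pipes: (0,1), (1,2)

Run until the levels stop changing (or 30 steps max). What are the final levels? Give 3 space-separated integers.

Answer: 6 8 6

Derivation:
Step 1: flows [1->0,1->2] -> levels [3 9 8]
Step 2: flows [1->0,1->2] -> levels [4 7 9]
Step 3: flows [1->0,2->1] -> levels [5 7 8]
Step 4: flows [1->0,2->1] -> levels [6 7 7]
Step 5: flows [1->0,1=2] -> levels [7 6 7]
Step 6: flows [0->1,2->1] -> levels [6 8 6]
Step 7: flows [1->0,1->2] -> levels [7 6 7]
  -> period-2 cycle: step 7 state = step 5 state; never stabilizes
  -> state at step 30: (30-5) mod 2 = 1, same as step 6 -> [6 8 6]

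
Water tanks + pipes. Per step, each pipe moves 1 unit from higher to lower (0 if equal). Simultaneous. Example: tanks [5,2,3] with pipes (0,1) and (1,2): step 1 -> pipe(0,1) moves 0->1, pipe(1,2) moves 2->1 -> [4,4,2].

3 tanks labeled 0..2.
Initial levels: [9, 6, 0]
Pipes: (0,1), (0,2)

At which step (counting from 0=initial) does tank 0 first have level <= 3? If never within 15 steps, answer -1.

Step 1: flows [0->1,0->2] -> levels [7 7 1]
Step 2: flows [0=1,0->2] -> levels [6 7 2]
Step 3: flows [1->0,0->2] -> levels [6 6 3]
Step 4: flows [0=1,0->2] -> levels [5 6 4]
Step 5: flows [1->0,0->2] -> levels [5 5 5]
Step 6: flows [0=1,0=2] -> levels [5 5 5]
  -> stable; tank 0 stays at 5 > 3
Tank 0 never reaches <=3 within 15 steps

Answer: -1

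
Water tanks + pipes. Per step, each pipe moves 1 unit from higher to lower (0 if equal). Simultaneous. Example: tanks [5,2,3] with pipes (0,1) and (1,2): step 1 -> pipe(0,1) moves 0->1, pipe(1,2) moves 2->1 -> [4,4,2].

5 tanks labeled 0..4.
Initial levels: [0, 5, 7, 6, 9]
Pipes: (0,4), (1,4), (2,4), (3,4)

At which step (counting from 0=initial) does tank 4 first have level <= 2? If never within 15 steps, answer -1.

Step 1: flows [4->0,4->1,4->2,4->3] -> levels [1 6 8 7 5]
Step 2: flows [4->0,1->4,2->4,3->4] -> levels [2 5 7 6 7]
Step 3: flows [4->0,4->1,2=4,4->3] -> levels [3 6 7 7 4]
Step 4: flows [4->0,1->4,2->4,3->4] -> levels [4 5 6 6 6]
Step 5: flows [4->0,4->1,2=4,3=4] -> levels [5 6 6 6 4]
Step 6: flows [0->4,1->4,2->4,3->4] -> levels [4 5 5 5 8]
Step 7: flows [4->0,4->1,4->2,4->3] -> levels [5 6 6 6 4]
  -> period-2 cycle (repeats step 5); tank 4 never drops to <=2
Tank 4 never reaches <=2 within 15 steps

Answer: -1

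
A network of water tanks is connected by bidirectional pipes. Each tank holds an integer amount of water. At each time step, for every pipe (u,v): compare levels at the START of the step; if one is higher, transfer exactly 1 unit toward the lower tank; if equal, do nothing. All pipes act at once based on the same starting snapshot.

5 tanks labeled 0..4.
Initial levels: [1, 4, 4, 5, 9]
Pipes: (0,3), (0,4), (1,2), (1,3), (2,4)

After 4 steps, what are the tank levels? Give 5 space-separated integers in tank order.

Step 1: flows [3->0,4->0,1=2,3->1,4->2] -> levels [3 5 5 3 7]
Step 2: flows [0=3,4->0,1=2,1->3,4->2] -> levels [4 4 6 4 5]
Step 3: flows [0=3,4->0,2->1,1=3,2->4] -> levels [5 5 4 4 5]
Step 4: flows [0->3,0=4,1->2,1->3,4->2] -> levels [4 3 6 6 4]

Answer: 4 3 6 6 4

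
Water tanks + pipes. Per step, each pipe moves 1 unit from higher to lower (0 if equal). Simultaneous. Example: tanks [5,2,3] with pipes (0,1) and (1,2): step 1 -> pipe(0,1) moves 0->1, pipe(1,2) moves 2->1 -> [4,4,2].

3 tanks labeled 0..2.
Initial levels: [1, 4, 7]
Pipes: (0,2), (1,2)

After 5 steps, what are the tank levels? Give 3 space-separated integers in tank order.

Step 1: flows [2->0,2->1] -> levels [2 5 5]
Step 2: flows [2->0,1=2] -> levels [3 5 4]
Step 3: flows [2->0,1->2] -> levels [4 4 4]
Step 4: flows [0=2,1=2] -> levels [4 4 4]
  -> stable; steps 5..5 unchanged -> [4 4 4]

Answer: 4 4 4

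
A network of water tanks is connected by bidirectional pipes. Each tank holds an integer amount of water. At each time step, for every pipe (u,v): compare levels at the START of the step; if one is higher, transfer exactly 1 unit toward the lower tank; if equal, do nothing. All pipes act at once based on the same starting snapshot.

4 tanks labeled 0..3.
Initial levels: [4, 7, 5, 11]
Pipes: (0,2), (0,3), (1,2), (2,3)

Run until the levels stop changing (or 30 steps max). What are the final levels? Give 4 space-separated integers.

Answer: 6 6 9 6

Derivation:
Step 1: flows [2->0,3->0,1->2,3->2] -> levels [6 6 6 9]
Step 2: flows [0=2,3->0,1=2,3->2] -> levels [7 6 7 7]
Step 3: flows [0=2,0=3,2->1,2=3] -> levels [7 7 6 7]
Step 4: flows [0->2,0=3,1->2,3->2] -> levels [6 6 9 6]
Step 5: flows [2->0,0=3,2->1,2->3] -> levels [7 7 6 7]
  -> period-2 cycle: step 5 state = step 3 state; never stabilizes
  -> state at step 30: (30-3) mod 2 = 1, same as step 4 -> [6 6 9 6]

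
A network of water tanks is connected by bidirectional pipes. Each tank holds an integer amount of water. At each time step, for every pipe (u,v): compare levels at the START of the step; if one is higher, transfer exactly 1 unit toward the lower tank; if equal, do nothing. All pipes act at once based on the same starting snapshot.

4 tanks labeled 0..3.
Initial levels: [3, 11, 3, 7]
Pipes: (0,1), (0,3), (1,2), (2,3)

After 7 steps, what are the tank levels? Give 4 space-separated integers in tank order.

Answer: 6 5 6 7

Derivation:
Step 1: flows [1->0,3->0,1->2,3->2] -> levels [5 9 5 5]
Step 2: flows [1->0,0=3,1->2,2=3] -> levels [6 7 6 5]
Step 3: flows [1->0,0->3,1->2,2->3] -> levels [6 5 6 7]
Step 4: flows [0->1,3->0,2->1,3->2] -> levels [6 7 6 5]
  -> period-2 cycle: step 4 state = step 2 state
  -> state at step 7: (7-2) mod 2 = 1, same as step 3 -> [6 5 6 7]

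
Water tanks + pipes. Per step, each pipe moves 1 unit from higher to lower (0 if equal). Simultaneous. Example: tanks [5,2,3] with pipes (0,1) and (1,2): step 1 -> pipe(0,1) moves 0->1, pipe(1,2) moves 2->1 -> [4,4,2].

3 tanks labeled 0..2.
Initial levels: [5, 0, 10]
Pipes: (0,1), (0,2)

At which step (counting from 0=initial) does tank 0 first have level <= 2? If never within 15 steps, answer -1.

Step 1: flows [0->1,2->0] -> levels [5 1 9]
Step 2: flows [0->1,2->0] -> levels [5 2 8]
Step 3: flows [0->1,2->0] -> levels [5 3 7]
Step 4: flows [0->1,2->0] -> levels [5 4 6]
Step 5: flows [0->1,2->0] -> levels [5 5 5]
Step 6: flows [0=1,0=2] -> levels [5 5 5]
  -> stable; tank 0 stays at 5 > 2
Tank 0 never reaches <=2 within 15 steps

Answer: -1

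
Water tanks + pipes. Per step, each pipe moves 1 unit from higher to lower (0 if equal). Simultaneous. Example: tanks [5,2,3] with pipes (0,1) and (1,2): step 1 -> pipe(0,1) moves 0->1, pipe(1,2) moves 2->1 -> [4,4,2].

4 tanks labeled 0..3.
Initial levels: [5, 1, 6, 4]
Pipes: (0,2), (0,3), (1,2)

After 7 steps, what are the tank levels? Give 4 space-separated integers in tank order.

Step 1: flows [2->0,0->3,2->1] -> levels [5 2 4 5]
Step 2: flows [0->2,0=3,2->1] -> levels [4 3 4 5]
Step 3: flows [0=2,3->0,2->1] -> levels [5 4 3 4]
Step 4: flows [0->2,0->3,1->2] -> levels [3 3 5 5]
Step 5: flows [2->0,3->0,2->1] -> levels [5 4 3 4]
  -> period-2 cycle: step 5 state = step 3 state
  -> state at step 7: (7-3) mod 2 = 0, same as step 3 -> [5 4 3 4]

Answer: 5 4 3 4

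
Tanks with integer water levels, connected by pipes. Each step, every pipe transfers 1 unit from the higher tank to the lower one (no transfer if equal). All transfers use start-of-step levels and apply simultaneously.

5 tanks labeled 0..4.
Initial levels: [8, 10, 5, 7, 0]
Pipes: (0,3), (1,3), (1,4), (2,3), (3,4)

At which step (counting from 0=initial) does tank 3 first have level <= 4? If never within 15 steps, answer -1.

Answer: 4

Derivation:
Step 1: flows [0->3,1->3,1->4,3->2,3->4] -> levels [7 8 6 7 2]
Step 2: flows [0=3,1->3,1->4,3->2,3->4] -> levels [7 6 7 6 4]
Step 3: flows [0->3,1=3,1->4,2->3,3->4] -> levels [6 5 6 7 6]
Step 4: flows [3->0,3->1,4->1,3->2,3->4] -> levels [7 7 7 3 6]
Tank 3 first reaches <=4 at step 4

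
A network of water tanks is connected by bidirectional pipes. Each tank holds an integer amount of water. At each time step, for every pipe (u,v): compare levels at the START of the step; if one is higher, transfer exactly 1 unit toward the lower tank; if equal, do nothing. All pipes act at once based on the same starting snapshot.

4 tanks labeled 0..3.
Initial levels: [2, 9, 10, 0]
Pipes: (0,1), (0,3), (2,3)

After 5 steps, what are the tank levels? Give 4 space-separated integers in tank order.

Answer: 5 5 5 6

Derivation:
Step 1: flows [1->0,0->3,2->3] -> levels [2 8 9 2]
Step 2: flows [1->0,0=3,2->3] -> levels [3 7 8 3]
Step 3: flows [1->0,0=3,2->3] -> levels [4 6 7 4]
Step 4: flows [1->0,0=3,2->3] -> levels [5 5 6 5]
Step 5: flows [0=1,0=3,2->3] -> levels [5 5 5 6]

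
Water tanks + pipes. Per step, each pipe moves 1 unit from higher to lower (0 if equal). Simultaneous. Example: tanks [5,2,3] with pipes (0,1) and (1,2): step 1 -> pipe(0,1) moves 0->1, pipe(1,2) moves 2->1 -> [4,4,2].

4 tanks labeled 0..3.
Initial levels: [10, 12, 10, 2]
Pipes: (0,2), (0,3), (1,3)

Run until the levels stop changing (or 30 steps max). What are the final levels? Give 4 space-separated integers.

Answer: 9 8 8 9

Derivation:
Step 1: flows [0=2,0->3,1->3] -> levels [9 11 10 4]
Step 2: flows [2->0,0->3,1->3] -> levels [9 10 9 6]
Step 3: flows [0=2,0->3,1->3] -> levels [8 9 9 8]
Step 4: flows [2->0,0=3,1->3] -> levels [9 8 8 9]
Step 5: flows [0->2,0=3,3->1] -> levels [8 9 9 8]
  -> period-2 cycle: step 5 state = step 3 state; never stabilizes
  -> state at step 30: (30-3) mod 2 = 1, same as step 4 -> [9 8 8 9]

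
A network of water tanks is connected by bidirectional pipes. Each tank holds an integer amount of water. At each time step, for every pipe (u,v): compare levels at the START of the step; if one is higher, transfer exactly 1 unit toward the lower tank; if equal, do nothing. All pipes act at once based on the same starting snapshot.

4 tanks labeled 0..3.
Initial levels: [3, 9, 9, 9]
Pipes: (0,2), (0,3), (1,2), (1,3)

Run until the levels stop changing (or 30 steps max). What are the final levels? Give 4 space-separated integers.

Step 1: flows [2->0,3->0,1=2,1=3] -> levels [5 9 8 8]
Step 2: flows [2->0,3->0,1->2,1->3] -> levels [7 7 8 8]
Step 3: flows [2->0,3->0,2->1,3->1] -> levels [9 9 6 6]
Step 4: flows [0->2,0->3,1->2,1->3] -> levels [7 7 8 8]
  -> period-2 cycle: step 4 state = step 2 state; never stabilizes
  -> state at step 30: (30-2) mod 2 = 0, same as step 2 -> [7 7 8 8]

Answer: 7 7 8 8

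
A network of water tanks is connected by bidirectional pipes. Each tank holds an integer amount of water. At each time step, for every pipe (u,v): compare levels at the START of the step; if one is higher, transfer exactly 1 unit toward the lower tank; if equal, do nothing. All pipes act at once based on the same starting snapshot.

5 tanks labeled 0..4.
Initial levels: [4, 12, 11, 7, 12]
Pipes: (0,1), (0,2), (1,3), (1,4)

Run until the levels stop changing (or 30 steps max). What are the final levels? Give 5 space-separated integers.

Answer: 8 11 9 9 9

Derivation:
Step 1: flows [1->0,2->0,1->3,1=4] -> levels [6 10 10 8 12]
Step 2: flows [1->0,2->0,1->3,4->1] -> levels [8 9 9 9 11]
Step 3: flows [1->0,2->0,1=3,4->1] -> levels [10 9 8 9 10]
Step 4: flows [0->1,0->2,1=3,4->1] -> levels [8 11 9 9 9]
Step 5: flows [1->0,2->0,1->3,1->4] -> levels [10 8 8 10 10]
Step 6: flows [0->1,0->2,3->1,4->1] -> levels [8 11 9 9 9]
  -> period-2 cycle: step 6 state = step 4 state; never stabilizes
  -> state at step 30: (30-4) mod 2 = 0, same as step 4 -> [8 11 9 9 9]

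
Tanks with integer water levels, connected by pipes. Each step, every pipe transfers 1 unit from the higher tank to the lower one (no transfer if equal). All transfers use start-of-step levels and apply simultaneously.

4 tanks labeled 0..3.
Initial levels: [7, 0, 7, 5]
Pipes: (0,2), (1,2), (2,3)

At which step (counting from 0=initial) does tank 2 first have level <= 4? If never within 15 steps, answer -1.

Answer: 3

Derivation:
Step 1: flows [0=2,2->1,2->3] -> levels [7 1 5 6]
Step 2: flows [0->2,2->1,3->2] -> levels [6 2 6 5]
Step 3: flows [0=2,2->1,2->3] -> levels [6 3 4 6]
Tank 2 first reaches <=4 at step 3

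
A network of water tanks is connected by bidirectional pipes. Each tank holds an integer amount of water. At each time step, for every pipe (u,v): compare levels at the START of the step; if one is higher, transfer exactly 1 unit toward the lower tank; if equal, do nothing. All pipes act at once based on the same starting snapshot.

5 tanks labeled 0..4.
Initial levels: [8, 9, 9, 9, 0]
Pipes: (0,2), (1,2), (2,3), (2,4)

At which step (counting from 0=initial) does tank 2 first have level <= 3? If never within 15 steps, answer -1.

Answer: -1

Derivation:
Step 1: flows [2->0,1=2,2=3,2->4] -> levels [9 9 7 9 1]
Step 2: flows [0->2,1->2,3->2,2->4] -> levels [8 8 9 8 2]
Step 3: flows [2->0,2->1,2->3,2->4] -> levels [9 9 5 9 3]
Step 4: flows [0->2,1->2,3->2,2->4] -> levels [8 8 7 8 4]
Step 5: flows [0->2,1->2,3->2,2->4] -> levels [7 7 9 7 5]
Step 6: flows [2->0,2->1,2->3,2->4] -> levels [8 8 5 8 6]
Step 7: flows [0->2,1->2,3->2,4->2] -> levels [7 7 9 7 5]
  -> period-2 cycle (repeats step 5); tank 2 never drops to <=3
Tank 2 never reaches <=3 within 15 steps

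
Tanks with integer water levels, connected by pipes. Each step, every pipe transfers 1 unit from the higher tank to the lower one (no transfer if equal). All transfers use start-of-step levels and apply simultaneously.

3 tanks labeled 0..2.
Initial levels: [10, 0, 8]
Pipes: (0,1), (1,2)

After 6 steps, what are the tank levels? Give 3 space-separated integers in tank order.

Answer: 6 6 6

Derivation:
Step 1: flows [0->1,2->1] -> levels [9 2 7]
Step 2: flows [0->1,2->1] -> levels [8 4 6]
Step 3: flows [0->1,2->1] -> levels [7 6 5]
Step 4: flows [0->1,1->2] -> levels [6 6 6]
Step 5: flows [0=1,1=2] -> levels [6 6 6]
  -> stable; steps 6..6 unchanged -> [6 6 6]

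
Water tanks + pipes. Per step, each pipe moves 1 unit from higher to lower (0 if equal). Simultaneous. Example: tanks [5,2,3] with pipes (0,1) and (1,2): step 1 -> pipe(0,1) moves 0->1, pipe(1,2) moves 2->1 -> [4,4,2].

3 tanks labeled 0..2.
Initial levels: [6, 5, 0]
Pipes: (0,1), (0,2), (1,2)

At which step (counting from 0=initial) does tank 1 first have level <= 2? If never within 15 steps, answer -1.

Step 1: flows [0->1,0->2,1->2] -> levels [4 5 2]
Step 2: flows [1->0,0->2,1->2] -> levels [4 3 4]
Step 3: flows [0->1,0=2,2->1] -> levels [3 5 3]
Step 4: flows [1->0,0=2,1->2] -> levels [4 3 4]
  -> period-2 cycle (repeats step 2); tank 1 never drops to <=2
Tank 1 never reaches <=2 within 15 steps

Answer: -1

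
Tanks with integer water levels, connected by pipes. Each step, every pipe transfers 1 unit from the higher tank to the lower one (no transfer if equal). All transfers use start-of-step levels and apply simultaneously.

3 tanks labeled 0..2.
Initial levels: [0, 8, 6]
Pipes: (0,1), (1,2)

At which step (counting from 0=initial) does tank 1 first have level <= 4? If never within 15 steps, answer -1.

Step 1: flows [1->0,1->2] -> levels [1 6 7]
Step 2: flows [1->0,2->1] -> levels [2 6 6]
Step 3: flows [1->0,1=2] -> levels [3 5 6]
Step 4: flows [1->0,2->1] -> levels [4 5 5]
Step 5: flows [1->0,1=2] -> levels [5 4 5]
Tank 1 first reaches <=4 at step 5

Answer: 5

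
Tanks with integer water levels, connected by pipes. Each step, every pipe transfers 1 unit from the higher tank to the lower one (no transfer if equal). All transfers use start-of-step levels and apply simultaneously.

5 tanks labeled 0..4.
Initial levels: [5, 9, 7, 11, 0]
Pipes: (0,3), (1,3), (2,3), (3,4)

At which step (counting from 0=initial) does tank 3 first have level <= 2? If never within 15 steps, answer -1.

Answer: -1

Derivation:
Step 1: flows [3->0,3->1,3->2,3->4] -> levels [6 10 8 7 1]
Step 2: flows [3->0,1->3,2->3,3->4] -> levels [7 9 7 7 2]
Step 3: flows [0=3,1->3,2=3,3->4] -> levels [7 8 7 7 3]
Step 4: flows [0=3,1->3,2=3,3->4] -> levels [7 7 7 7 4]
Step 5: flows [0=3,1=3,2=3,3->4] -> levels [7 7 7 6 5]
Step 6: flows [0->3,1->3,2->3,3->4] -> levels [6 6 6 8 6]
Step 7: flows [3->0,3->1,3->2,3->4] -> levels [7 7 7 4 7]
Step 8: flows [0->3,1->3,2->3,4->3] -> levels [6 6 6 8 6]
  -> period-2 cycle (repeats step 6); tank 3 never drops to <=2
Tank 3 never reaches <=2 within 15 steps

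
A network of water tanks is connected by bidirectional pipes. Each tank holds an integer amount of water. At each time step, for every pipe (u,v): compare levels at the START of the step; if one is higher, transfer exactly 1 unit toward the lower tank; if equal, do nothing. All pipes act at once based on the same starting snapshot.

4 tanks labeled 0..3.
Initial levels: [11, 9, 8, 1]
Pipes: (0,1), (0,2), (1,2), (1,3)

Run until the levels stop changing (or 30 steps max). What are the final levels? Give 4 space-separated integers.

Answer: 7 8 7 7

Derivation:
Step 1: flows [0->1,0->2,1->2,1->3] -> levels [9 8 10 2]
Step 2: flows [0->1,2->0,2->1,1->3] -> levels [9 9 8 3]
Step 3: flows [0=1,0->2,1->2,1->3] -> levels [8 7 10 4]
Step 4: flows [0->1,2->0,2->1,1->3] -> levels [8 8 8 5]
Step 5: flows [0=1,0=2,1=2,1->3] -> levels [8 7 8 6]
Step 6: flows [0->1,0=2,2->1,1->3] -> levels [7 8 7 7]
Step 7: flows [1->0,0=2,1->2,1->3] -> levels [8 5 8 8]
Step 8: flows [0->1,0=2,2->1,3->1] -> levels [7 8 7 7]
  -> period-2 cycle: step 8 state = step 6 state; never stabilizes
  -> state at step 30: (30-6) mod 2 = 0, same as step 6 -> [7 8 7 7]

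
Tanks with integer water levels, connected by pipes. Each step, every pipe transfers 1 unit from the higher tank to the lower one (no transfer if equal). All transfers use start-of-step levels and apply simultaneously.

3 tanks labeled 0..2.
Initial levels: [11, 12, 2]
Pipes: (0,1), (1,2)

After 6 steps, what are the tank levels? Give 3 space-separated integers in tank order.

Answer: 9 8 8

Derivation:
Step 1: flows [1->0,1->2] -> levels [12 10 3]
Step 2: flows [0->1,1->2] -> levels [11 10 4]
Step 3: flows [0->1,1->2] -> levels [10 10 5]
Step 4: flows [0=1,1->2] -> levels [10 9 6]
Step 5: flows [0->1,1->2] -> levels [9 9 7]
Step 6: flows [0=1,1->2] -> levels [9 8 8]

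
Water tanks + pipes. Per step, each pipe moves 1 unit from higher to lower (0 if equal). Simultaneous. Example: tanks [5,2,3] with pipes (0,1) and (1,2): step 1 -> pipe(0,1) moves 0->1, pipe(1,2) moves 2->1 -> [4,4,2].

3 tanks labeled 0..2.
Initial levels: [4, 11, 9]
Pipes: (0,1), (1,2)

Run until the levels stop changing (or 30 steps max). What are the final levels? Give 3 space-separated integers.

Answer: 8 8 8

Derivation:
Step 1: flows [1->0,1->2] -> levels [5 9 10]
Step 2: flows [1->0,2->1] -> levels [6 9 9]
Step 3: flows [1->0,1=2] -> levels [7 8 9]
Step 4: flows [1->0,2->1] -> levels [8 8 8]
Step 5: flows [0=1,1=2] -> levels [8 8 8]
  -> stable (no change)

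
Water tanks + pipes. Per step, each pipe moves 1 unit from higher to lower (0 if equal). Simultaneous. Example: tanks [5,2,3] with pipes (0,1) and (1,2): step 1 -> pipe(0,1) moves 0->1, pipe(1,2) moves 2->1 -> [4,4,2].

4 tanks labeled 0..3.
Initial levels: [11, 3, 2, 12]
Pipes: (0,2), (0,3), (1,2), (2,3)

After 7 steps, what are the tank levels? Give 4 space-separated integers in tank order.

Answer: 8 7 5 8

Derivation:
Step 1: flows [0->2,3->0,1->2,3->2] -> levels [11 2 5 10]
Step 2: flows [0->2,0->3,2->1,3->2] -> levels [9 3 6 10]
Step 3: flows [0->2,3->0,2->1,3->2] -> levels [9 4 7 8]
Step 4: flows [0->2,0->3,2->1,3->2] -> levels [7 5 8 8]
Step 5: flows [2->0,3->0,2->1,2=3] -> levels [9 6 6 7]
Step 6: flows [0->2,0->3,1=2,3->2] -> levels [7 6 8 7]
Step 7: flows [2->0,0=3,2->1,2->3] -> levels [8 7 5 8]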